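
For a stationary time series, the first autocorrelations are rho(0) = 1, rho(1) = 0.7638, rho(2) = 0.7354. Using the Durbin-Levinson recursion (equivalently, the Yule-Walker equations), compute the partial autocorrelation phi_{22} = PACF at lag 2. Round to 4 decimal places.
\phi_{22} = 0.3649

The PACF at lag k is phi_{kk}, the last component of the solution
to the Yule-Walker system G_k phi = r_k where
  (G_k)_{ij} = rho(|i - j|), (r_k)_i = rho(i), i,j = 1..k.
Equivalently, Durbin-Levinson gives phi_{kk} iteratively:
  phi_{11} = rho(1)
  phi_{kk} = [rho(k) - sum_{j=1..k-1} phi_{k-1,j} rho(k-j)]
            / [1 - sum_{j=1..k-1} phi_{k-1,j} rho(j)],
  phi_{k,j} = phi_{k-1,j} - phi_{kk} phi_{k-1,k-j},  j = 1..k-1.
Step k = 1:
  phi_11 = rho(1) = 0.7638.
Step k = 2:
  phi_22 = [rho(2) - phi_11 rho(1)] / [1 - phi_11 rho(1)] = [0.7354 - (0.7638)(0.7638)] / [1 - (0.7638)(0.7638)]
         = 0.15200956 / 0.41660956 = 0.3649.
Therefore phi_{22} = 0.3649.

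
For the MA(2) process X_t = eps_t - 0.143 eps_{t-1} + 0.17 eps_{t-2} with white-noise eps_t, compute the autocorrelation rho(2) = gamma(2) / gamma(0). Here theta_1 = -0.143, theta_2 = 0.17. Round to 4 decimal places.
\rho(2) = 0.1620

For an MA(q) process with theta_0 = 1, the autocovariance is
  gamma(k) = sigma^2 * sum_{i=0..q-k} theta_i * theta_{i+k},
and rho(k) = gamma(k) / gamma(0). Sigma^2 cancels.
  numerator   = (1)*(0.17) = 0.17.
  denominator = (1)^2 + (-0.143)^2 + (0.17)^2 = 1.049349.
  rho(2) = 0.17 / 1.049349 = 0.1620.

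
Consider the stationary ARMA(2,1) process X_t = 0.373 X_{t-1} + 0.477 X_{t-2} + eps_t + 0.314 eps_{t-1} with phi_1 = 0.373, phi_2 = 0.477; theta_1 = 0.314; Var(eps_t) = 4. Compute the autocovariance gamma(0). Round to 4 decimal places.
\gamma(0) = 16.2977

Multiply the model equation by X_{t-k} and take expectations. With theta_0 = psi_0 = 1 and psi_j the MA(infinity) weights, this gives
  gamma(k) - sum_i phi_i gamma(k-i) = c_k,
  c_k = sigma^2 * sum_{j=k..q} theta_j psi_{j-k}   (c_k = 0 for k > q),
using gamma(-m) = gamma(m).
psi-weights needed (psi_j = theta_j + sum_i phi_i psi_{j-i}):
  psi_1 = theta_1 + phi_1 = 0.314 + (0.373) = 0.687
Right-hand sides:
  c_0 = sigma^2 (1 + theta_1 psi_1) = 4 * (1 + (0.314)(0.687)) = 4 * 1.215718 = 4.862872
  c_1 = sigma^2 theta_1 = 4 * (0.314) = 1.256
  c_2 = 0
Equations for k = 0, 1, 2 (AR order 2, c_2 = 0):
  (E0) gamma(0) = phi_1 gamma(1) + phi_2 gamma(2) + c_0
  (E1) gamma(1) = phi_1 gamma(0) + phi_2 gamma(1) + c_1
  (E2) gamma(2) = phi_1 gamma(1) + phi_2 gamma(0)
From (E1): gamma(1) = A gamma(0) + B with
  A = phi_1 / (1 - phi_2) = 0.373 / 0.523 = 0.713193,   B = c_1 / (1 - phi_2) = 1.256 / 0.523 = 2.40153.
Insert (E2) into (E0): gamma(0) (1 - phi_2^2) = phi_1 (1 + phi_2) gamma(1) + c_0.
  phi_1 (1 + phi_2) = (0.373)(1.477) = 0.550921,   1 - phi_2^2 = 0.772471.
Replace gamma(1) by A gamma(0) + B and collect gamma(0):
  gamma(0) [0.772471 - (0.550921)(0.713193)] = (0.550921)(2.40153) + 4.862872
  gamma(0) * 0.379558 = 6.185925
  gamma(0) = 6.185925 / 0.379558 = 16.29771.
Therefore gamma(0) = 16.2977 (to 4 decimal places).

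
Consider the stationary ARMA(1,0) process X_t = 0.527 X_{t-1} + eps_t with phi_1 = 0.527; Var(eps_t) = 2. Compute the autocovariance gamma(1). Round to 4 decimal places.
\gamma(1) = 1.4593

Multiply the model equation by X_{t-k} and take expectations. With theta_0 = psi_0 = 1 and psi_j the MA(infinity) weights, this gives
  gamma(k) - sum_i phi_i gamma(k-i) = c_k,
  c_k = sigma^2 * sum_{j=k..q} theta_j psi_{j-k}   (c_k = 0 for k > q),
using gamma(-m) = gamma(m).
Pure AR (q = 0): c_0 = sigma^2 = 2, c_k = 0 for k >= 1.
Equations for k = 0 and k = 1 (AR order 1):
  gamma(0) = phi_1 gamma(1) + c_0
  gamma(1) = phi_1 gamma(0) + c_1
Substituting the second into the first: gamma(0) (1 - phi_1^2) = c_0 + phi_1 c_1, so
  gamma(0) = c_0 / (1 - phi_1^2) = 2 / (1 - (0.527)^2) = 2 / 0.722271 = 2.769044.
  gamma(1) = phi_1 gamma(0) = (0.527)(2.769044) = 1.459286.
Therefore gamma(1) = 1.4593 (to 4 decimal places).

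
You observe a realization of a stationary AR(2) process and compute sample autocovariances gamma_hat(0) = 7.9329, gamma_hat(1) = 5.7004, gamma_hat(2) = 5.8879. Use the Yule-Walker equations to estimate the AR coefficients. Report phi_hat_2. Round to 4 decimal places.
\hat\phi_{2} = 0.4670

The Yule-Walker equations for an AR(p) process read, in matrix form,
  Gamma_p phi = r_p,   with   (Gamma_p)_{ij} = gamma(|i - j|),
                       (r_p)_i = gamma(i),   i,j = 1..p.
Substitute the sample gammas (Toeplitz matrix and right-hand side of size 2):
  Gamma_p = [[7.9329, 5.7004], [5.7004, 7.9329]]
  r_p     = [5.7004, 5.8879]
Written out:
  7.9329 phi_1 + 5.7004 phi_2 = 5.7004
  5.7004 phi_1 + 7.9329 phi_2 = 5.8879
Solve by Cramer's rule:
  det = gamma(0)^2 - gamma(1)^2 = (7.9329)^2 - (5.7004)^2 = 62.93090241 - 32.49456016 = 30.43634225
  phi_hat_1 = [gamma(1) gamma(0) - gamma(1) gamma(2)] / det = [(5.7004)(7.9329) - (5.7004)(5.8879)] / 30.43634225 = 11.657318 / 30.43634225 = 0.383
  phi_hat_2 = [gamma(0) gamma(2) - gamma(1)^2] / det = [(7.9329)(5.8879) - (5.7004)^2] / 30.43634225 = 14.21356175 / 30.43634225 = 0.467
So phi_hat = [0.3830, 0.4670].
Therefore phi_hat_2 = 0.4670.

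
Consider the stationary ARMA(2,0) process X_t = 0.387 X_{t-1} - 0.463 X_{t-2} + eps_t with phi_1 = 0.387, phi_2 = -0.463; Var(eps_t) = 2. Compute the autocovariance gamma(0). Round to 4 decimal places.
\gamma(0) = 2.7373

Multiply the model equation by X_{t-k} and take expectations. With theta_0 = psi_0 = 1 and psi_j the MA(infinity) weights, this gives
  gamma(k) - sum_i phi_i gamma(k-i) = c_k,
  c_k = sigma^2 * sum_{j=k..q} theta_j psi_{j-k}   (c_k = 0 for k > q),
using gamma(-m) = gamma(m).
Pure AR (q = 0): c_0 = sigma^2 = 2, c_k = 0 for k >= 1.
Equations for k = 0, 1, 2 (AR order 2, c_2 = 0):
  (E0) gamma(0) = phi_1 gamma(1) + phi_2 gamma(2) + c_0
  (E1) gamma(1) = phi_1 gamma(0) + phi_2 gamma(1) + c_1
  (E2) gamma(2) = phi_1 gamma(1) + phi_2 gamma(0)
From (E1): gamma(1) = A gamma(0) + B with
  A = phi_1 / (1 - phi_2) = 0.387 / 1.463 = 0.264525,   B = c_1 / (1 - phi_2) = 0 / 1.463 = 0.
Insert (E2) into (E0): gamma(0) (1 - phi_2^2) = phi_1 (1 + phi_2) gamma(1) + c_0.
  phi_1 (1 + phi_2) = (0.387)(0.537) = 0.207819,   1 - phi_2^2 = 0.785631.
Replace gamma(1) by A gamma(0) + B and collect gamma(0):
  gamma(0) [0.785631 - (0.207819)(0.264525)] = c_0 = 2
  gamma(0) * 0.730658 = 2
  gamma(0) = 2 / 0.730658 = 2.73726.
Therefore gamma(0) = 2.7373 (to 4 decimal places).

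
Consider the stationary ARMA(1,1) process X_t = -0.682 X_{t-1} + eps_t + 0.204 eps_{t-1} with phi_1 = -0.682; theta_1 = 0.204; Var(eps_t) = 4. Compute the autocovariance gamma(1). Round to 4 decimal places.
\gamma(1) = -3.0773

Multiply the model equation by X_{t-k} and take expectations. With theta_0 = psi_0 = 1 and psi_j the MA(infinity) weights, this gives
  gamma(k) - sum_i phi_i gamma(k-i) = c_k,
  c_k = sigma^2 * sum_{j=k..q} theta_j psi_{j-k}   (c_k = 0 for k > q),
using gamma(-m) = gamma(m).
psi-weights needed (psi_j = theta_j + sum_i phi_i psi_{j-i}):
  psi_1 = theta_1 + phi_1 = 0.204 + (-0.682) = -0.478
Right-hand sides:
  c_0 = sigma^2 (1 + theta_1 psi_1) = 4 * (1 + (0.204)(-0.478)) = 4 * 0.902488 = 3.609952
  c_1 = sigma^2 theta_1 = 4 * (0.204) = 0.816
  c_2 = 0
Equations for k = 0 and k = 1 (AR order 1):
  gamma(0) = phi_1 gamma(1) + c_0
  gamma(1) = phi_1 gamma(0) + c_1
Substituting the second into the first: gamma(0) (1 - phi_1^2) = c_0 + phi_1 c_1, so
  gamma(0) = (c_0 + phi_1 c_1) / (1 - phi_1^2) = (3.609952 + (-0.682)(0.816)) / (1 - (-0.682)^2) = 3.05344 / 0.534876 = 5.708688.
  gamma(1) = phi_1 gamma(0) + c_1 = (-0.682)(5.708688) + (0.816) = -3.077325.
Therefore gamma(1) = -3.0773 (to 4 decimal places).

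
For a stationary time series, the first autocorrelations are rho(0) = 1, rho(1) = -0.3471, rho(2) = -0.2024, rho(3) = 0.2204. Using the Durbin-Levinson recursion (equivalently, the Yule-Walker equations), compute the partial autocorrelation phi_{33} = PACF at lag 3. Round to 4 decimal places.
\phi_{33} = -0.0040

The PACF at lag k is phi_{kk}, the last component of the solution
to the Yule-Walker system G_k phi = r_k where
  (G_k)_{ij} = rho(|i - j|), (r_k)_i = rho(i), i,j = 1..k.
Equivalently, Durbin-Levinson gives phi_{kk} iteratively:
  phi_{11} = rho(1)
  phi_{kk} = [rho(k) - sum_{j=1..k-1} phi_{k-1,j} rho(k-j)]
            / [1 - sum_{j=1..k-1} phi_{k-1,j} rho(j)],
  phi_{k,j} = phi_{k-1,j} - phi_{kk} phi_{k-1,k-j},  j = 1..k-1.
Step k = 1:
  phi_11 = rho(1) = -0.3471.
Step k = 2:
  phi_22 = [rho(2) - phi_11 rho(1)] / [1 - phi_11 rho(1)] = [-0.2024 - (-0.3471)(-0.3471)] / [1 - (-0.3471)(-0.3471)]
         = -0.32287841 / 0.87952159 = -0.367107.
  Update: phi_21 = phi_11 - phi_22 phi_11 = -0.3471 - (-0.367107)(-0.3471) = -0.474523.
Step k = 3:
  phi_33 = [rho(3) - phi_21 rho(2) - phi_22 rho(1)] / [1 - phi_21 rho(1) - phi_22 rho(2)]
    numerator   = 0.2204 - (-0.474523)(-0.2024) - (-0.367107)(-0.3471) = -0.0030662
    denominator = 1 - (-0.474523)(-0.3471) - (-0.367107)(-0.2024) = 0.76099071
  phi_33 = -0.0030662 / 0.76099071 = -0.004.
Therefore phi_{33} = -0.0040.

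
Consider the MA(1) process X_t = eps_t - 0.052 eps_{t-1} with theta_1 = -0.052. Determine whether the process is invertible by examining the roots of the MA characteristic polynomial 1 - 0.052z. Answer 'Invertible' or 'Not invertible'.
\text{Invertible}

The MA(q) characteristic polynomial is P(z) = 1 - 0.052z.
Invertibility requires all roots to lie outside the unit circle, i.e. |z| > 1 for every root.
This is linear in z: 1 + (-0.052) z = 0  =>  z = -1/(-0.052) = 19.230769,  |z| = 19.230769.
Moduli of all roots: 19.2308.
All moduli strictly greater than 1? Yes.
Verdict: Invertible.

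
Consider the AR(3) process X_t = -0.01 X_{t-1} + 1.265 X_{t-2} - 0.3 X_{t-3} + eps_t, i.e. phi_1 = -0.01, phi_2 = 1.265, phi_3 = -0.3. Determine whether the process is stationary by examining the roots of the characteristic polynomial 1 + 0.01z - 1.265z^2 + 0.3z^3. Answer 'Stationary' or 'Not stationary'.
\text{Not stationary}

The AR(p) characteristic polynomial is P(z) = 1 + 0.01z - 1.265z^2 + 0.3z^3.
Stationarity requires all roots to lie outside the unit circle, i.e. |z| > 1 for every root.
Degree 3: look for a simple real root z0 first, then factor out (1 - z/z0) and solve the remaining quadratic.
Testing z0 = 4: P(4) = 1 + (0.01)(4) + (-1.265)(4)^2 + (0.3)(4)^3
  = 1 + (0.04) + (-20.24) + (19.2) = 0.  So z_0 = 4 is a root, |z_0| = 4.
Divide out the factor (1 - 0.25 z) = (1 - z/z0) (since 1/z0 = 0.25):
  P(z) = (1 - 0.25 z)(1 + (0.26) z + (-1.2) z^2)
  [check: z-coef 0.26 - (0.25) = 0.01; z^2-coef -1.2 - (0.25)(0.26) = -1.265; z^3-coef -(0.25)(-1.2) = 0.3.]
Remaining roots from the quadratic factor 1 + (0.26) z + (-1.2) z^2:
  Set 1 + (0.26) z + (-1.2) z^2 = 0, i.e. a z^2 + b z + c = 0 with a = -1.2, b = 0.26, c = 1.
  Discriminant D = b^2 - 4ac = (0.26)^2 - 4*(-1.2)*1 = 0.0676 - (-4.8) = 4.8676.
  D >= 0, so the roots are real: z = (-b +/- sqrt(D)) / (2a) = (-0.26 +/- 2.206264) / (-2.4).
    z_1 = (-0.26 + 2.206264) / (-2.4) = -0.8109,   |z_1| = 0.8109.
    z_2 = (-0.26 - 2.206264) / (-2.4) = 1.0276,   |z_2| = 1.0276.
Moduli of all roots: 4.0000, 0.8109, 1.0276.
All moduli strictly greater than 1? No.
Verdict: Not stationary.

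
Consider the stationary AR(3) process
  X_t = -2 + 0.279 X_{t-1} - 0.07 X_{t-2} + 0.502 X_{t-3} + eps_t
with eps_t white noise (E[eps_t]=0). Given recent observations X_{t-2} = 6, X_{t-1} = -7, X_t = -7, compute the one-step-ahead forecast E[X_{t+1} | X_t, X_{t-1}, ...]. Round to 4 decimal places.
E[X_{t+1} \mid \mathcal F_t] = -0.4510

For an AR(p) model X_t = c + sum_i phi_i X_{t-i} + eps_t, the
one-step-ahead conditional mean is
  E[X_{t+1} | X_t, ...] = c + sum_i phi_i X_{t+1-i}.
Substitute known values:
  E[X_{t+1} | ...] = -2 + (0.279) * (-7) + (-0.07) * (-7) + (0.502) * (6)
                   = -0.4510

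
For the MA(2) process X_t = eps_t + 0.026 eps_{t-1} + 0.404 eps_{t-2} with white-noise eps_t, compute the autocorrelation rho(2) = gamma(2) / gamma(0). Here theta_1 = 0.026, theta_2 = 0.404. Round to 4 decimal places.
\rho(2) = 0.3471

For an MA(q) process with theta_0 = 1, the autocovariance is
  gamma(k) = sigma^2 * sum_{i=0..q-k} theta_i * theta_{i+k},
and rho(k) = gamma(k) / gamma(0). Sigma^2 cancels.
  numerator   = (1)*(0.404) = 0.404.
  denominator = (1)^2 + (0.026)^2 + (0.404)^2 = 1.163892.
  rho(2) = 0.404 / 1.163892 = 0.3471.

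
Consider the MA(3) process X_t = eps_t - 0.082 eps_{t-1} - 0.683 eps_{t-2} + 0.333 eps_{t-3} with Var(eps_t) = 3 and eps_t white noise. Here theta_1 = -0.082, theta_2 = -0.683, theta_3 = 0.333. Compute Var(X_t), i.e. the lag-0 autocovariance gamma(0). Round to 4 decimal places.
\gamma(0) = 4.7523

For an MA(q) process X_t = eps_t + sum_i theta_i eps_{t-i} with
Var(eps_t) = sigma^2, the variance is
  gamma(0) = sigma^2 * (1 + sum_i theta_i^2).
  sum_i theta_i^2 = (-0.082)^2 + (-0.683)^2 + (0.333)^2 = 0.006724 + 0.466489 + 0.110889 = 0.584102.
  gamma(0) = 3 * (1 + 0.584102) = 3 * 1.584102 = 4.752306, which rounds to 4.7523.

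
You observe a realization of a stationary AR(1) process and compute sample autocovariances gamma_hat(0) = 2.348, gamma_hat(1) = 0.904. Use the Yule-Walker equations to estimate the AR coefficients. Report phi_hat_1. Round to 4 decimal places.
\hat\phi_{1} = 0.3850

The Yule-Walker equations for an AR(p) process read, in matrix form,
  Gamma_p phi = r_p,   with   (Gamma_p)_{ij} = gamma(|i - j|),
                       (r_p)_i = gamma(i),   i,j = 1..p.
Substitute the sample gammas (Toeplitz matrix and right-hand side of size 1):
  Gamma_p = [[2.348]]
  r_p     = [0.904]
With p = 1 this is the single equation gamma(0) phi_1 = gamma(1):
  phi_hat_1 = gamma(1) / gamma(0) = 0.904 / 2.348 = 0.3850.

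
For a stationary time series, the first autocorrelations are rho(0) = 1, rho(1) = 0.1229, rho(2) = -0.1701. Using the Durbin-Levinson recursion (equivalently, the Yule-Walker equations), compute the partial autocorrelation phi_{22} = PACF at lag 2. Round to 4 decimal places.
\phi_{22} = -0.1880

The PACF at lag k is phi_{kk}, the last component of the solution
to the Yule-Walker system G_k phi = r_k where
  (G_k)_{ij} = rho(|i - j|), (r_k)_i = rho(i), i,j = 1..k.
Equivalently, Durbin-Levinson gives phi_{kk} iteratively:
  phi_{11} = rho(1)
  phi_{kk} = [rho(k) - sum_{j=1..k-1} phi_{k-1,j} rho(k-j)]
            / [1 - sum_{j=1..k-1} phi_{k-1,j} rho(j)],
  phi_{k,j} = phi_{k-1,j} - phi_{kk} phi_{k-1,k-j},  j = 1..k-1.
Step k = 1:
  phi_11 = rho(1) = 0.1229.
Step k = 2:
  phi_22 = [rho(2) - phi_11 rho(1)] / [1 - phi_11 rho(1)] = [-0.1701 - (0.1229)(0.1229)] / [1 - (0.1229)(0.1229)]
         = -0.18520441 / 0.98489559 = -0.188.
Therefore phi_{22} = -0.1880.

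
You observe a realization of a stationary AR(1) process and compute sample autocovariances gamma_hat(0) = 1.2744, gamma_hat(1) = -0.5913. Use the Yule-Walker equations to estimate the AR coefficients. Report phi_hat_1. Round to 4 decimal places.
\hat\phi_{1} = -0.4640

The Yule-Walker equations for an AR(p) process read, in matrix form,
  Gamma_p phi = r_p,   with   (Gamma_p)_{ij} = gamma(|i - j|),
                       (r_p)_i = gamma(i),   i,j = 1..p.
Substitute the sample gammas (Toeplitz matrix and right-hand side of size 1):
  Gamma_p = [[1.2744]]
  r_p     = [-0.5913]
With p = 1 this is the single equation gamma(0) phi_1 = gamma(1):
  phi_hat_1 = gamma(1) / gamma(0) = -0.5913 / 1.2744 = -0.4640.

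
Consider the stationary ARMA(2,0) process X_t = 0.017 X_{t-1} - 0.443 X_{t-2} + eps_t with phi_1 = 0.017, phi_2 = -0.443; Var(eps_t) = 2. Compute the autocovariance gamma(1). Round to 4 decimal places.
\gamma(1) = 0.0293

Multiply the model equation by X_{t-k} and take expectations. With theta_0 = psi_0 = 1 and psi_j the MA(infinity) weights, this gives
  gamma(k) - sum_i phi_i gamma(k-i) = c_k,
  c_k = sigma^2 * sum_{j=k..q} theta_j psi_{j-k}   (c_k = 0 for k > q),
using gamma(-m) = gamma(m).
Pure AR (q = 0): c_0 = sigma^2 = 2, c_k = 0 for k >= 1.
Equations for k = 0, 1, 2 (AR order 2, c_2 = 0):
  (E0) gamma(0) = phi_1 gamma(1) + phi_2 gamma(2) + c_0
  (E1) gamma(1) = phi_1 gamma(0) + phi_2 gamma(1) + c_1
  (E2) gamma(2) = phi_1 gamma(1) + phi_2 gamma(0)
From (E1): gamma(1) = A gamma(0) + B with
  A = phi_1 / (1 - phi_2) = 0.017 / 1.443 = 0.011781,   B = c_1 / (1 - phi_2) = 0 / 1.443 = 0.
Insert (E2) into (E0): gamma(0) (1 - phi_2^2) = phi_1 (1 + phi_2) gamma(1) + c_0.
  phi_1 (1 + phi_2) = (0.017)(0.557) = 0.009469,   1 - phi_2^2 = 0.803751.
Replace gamma(1) by A gamma(0) + B and collect gamma(0):
  gamma(0) [0.803751 - (0.009469)(0.011781)] = c_0 = 2
  gamma(0) * 0.803639 = 2
  gamma(0) = 2 / 0.803639 = 2.488678.
  gamma(1) = A gamma(0) = (0.011781)(2.488678) = 0.029319.
Therefore gamma(1) = 0.0293 (to 4 decimal places).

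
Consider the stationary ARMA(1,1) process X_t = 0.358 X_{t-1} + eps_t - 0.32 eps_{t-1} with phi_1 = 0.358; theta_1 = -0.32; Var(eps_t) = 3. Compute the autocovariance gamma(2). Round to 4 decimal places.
\gamma(2) = 0.0414

Multiply the model equation by X_{t-k} and take expectations. With theta_0 = psi_0 = 1 and psi_j the MA(infinity) weights, this gives
  gamma(k) - sum_i phi_i gamma(k-i) = c_k,
  c_k = sigma^2 * sum_{j=k..q} theta_j psi_{j-k}   (c_k = 0 for k > q),
using gamma(-m) = gamma(m).
psi-weights needed (psi_j = theta_j + sum_i phi_i psi_{j-i}):
  psi_1 = theta_1 + phi_1 = -0.32 + (0.358) = 0.038
Right-hand sides:
  c_0 = sigma^2 (1 + theta_1 psi_1) = 3 * (1 + (-0.32)(0.038)) = 3 * 0.98784 = 2.96352
  c_1 = sigma^2 theta_1 = 3 * (-0.32) = -0.96
  c_2 = 0
Equations for k = 0 and k = 1 (AR order 1):
  gamma(0) = phi_1 gamma(1) + c_0
  gamma(1) = phi_1 gamma(0) + c_1
Substituting the second into the first: gamma(0) (1 - phi_1^2) = c_0 + phi_1 c_1, so
  gamma(0) = (c_0 + phi_1 c_1) / (1 - phi_1^2) = (2.96352 + (0.358)(-0.96)) / (1 - (0.358)^2) = 2.61984 / 0.871836 = 3.004969.
  gamma(1) = phi_1 gamma(0) + c_1 = (0.358)(3.004969) + (-0.96) = 0.115779.
For k = 2 (> q): gamma(2) = phi_1 gamma(1) = (0.358)(0.115779) = 0.041449.
Therefore gamma(2) = 0.0414 (to 4 decimal places).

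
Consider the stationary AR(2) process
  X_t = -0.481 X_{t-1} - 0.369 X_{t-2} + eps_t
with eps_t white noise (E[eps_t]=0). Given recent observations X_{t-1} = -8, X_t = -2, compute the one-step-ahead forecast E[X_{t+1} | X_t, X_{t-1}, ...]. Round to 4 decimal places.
E[X_{t+1} \mid \mathcal F_t] = 3.9140

For an AR(p) model X_t = c + sum_i phi_i X_{t-i} + eps_t, the
one-step-ahead conditional mean is
  E[X_{t+1} | X_t, ...] = c + sum_i phi_i X_{t+1-i}.
Substitute known values:
  E[X_{t+1} | ...] = (-0.481) * (-2) + (-0.369) * (-8)
                   = 3.9140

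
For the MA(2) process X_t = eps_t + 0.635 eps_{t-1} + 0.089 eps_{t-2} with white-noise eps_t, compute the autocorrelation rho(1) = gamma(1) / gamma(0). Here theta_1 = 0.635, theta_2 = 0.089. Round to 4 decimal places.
\rho(1) = 0.4900

For an MA(q) process with theta_0 = 1, the autocovariance is
  gamma(k) = sigma^2 * sum_{i=0..q-k} theta_i * theta_{i+k},
and rho(k) = gamma(k) / gamma(0). Sigma^2 cancels.
  numerator   = (1)*(0.635) + (0.635)*(0.089) = 0.691515.
  denominator = (1)^2 + (0.635)^2 + (0.089)^2 = 1.411146.
  rho(1) = 0.691515 / 1.411146 = 0.4900.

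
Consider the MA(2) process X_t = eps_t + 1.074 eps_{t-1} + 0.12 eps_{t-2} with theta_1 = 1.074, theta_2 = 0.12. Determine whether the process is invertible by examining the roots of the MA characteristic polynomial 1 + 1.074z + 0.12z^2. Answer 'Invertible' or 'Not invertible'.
\text{Invertible}

The MA(q) characteristic polynomial is P(z) = 1 + 1.074z + 0.12z^2.
Invertibility requires all roots to lie outside the unit circle, i.e. |z| > 1 for every root.
Set 1 + (1.074) z + (0.12) z^2 = 0, i.e. a z^2 + b z + c = 0 with a = 0.12, b = 1.074, c = 1.
Discriminant D = b^2 - 4ac = (1.074)^2 - 4*(0.12)*1 = 1.153476 - (0.48) = 0.673476.
D >= 0, so the roots are real: z = (-b +/- sqrt(D)) / (2a) = (-1.074 +/- 0.820656) / (0.24).
  z_1 = (-1.074 + 0.820656) / (0.24) = -1.0556,   |z_1| = 1.0556.
  z_2 = (-1.074 - 0.820656) / (0.24) = -7.8944,   |z_2| = 7.8944.
Moduli of all roots: 1.0556, 7.8944.
All moduli strictly greater than 1? Yes.
Verdict: Invertible.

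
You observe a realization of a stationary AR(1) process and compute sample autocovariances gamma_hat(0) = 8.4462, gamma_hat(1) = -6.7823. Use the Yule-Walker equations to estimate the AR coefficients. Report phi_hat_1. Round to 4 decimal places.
\hat\phi_{1} = -0.8030

The Yule-Walker equations for an AR(p) process read, in matrix form,
  Gamma_p phi = r_p,   with   (Gamma_p)_{ij} = gamma(|i - j|),
                       (r_p)_i = gamma(i),   i,j = 1..p.
Substitute the sample gammas (Toeplitz matrix and right-hand side of size 1):
  Gamma_p = [[8.4462]]
  r_p     = [-6.7823]
With p = 1 this is the single equation gamma(0) phi_1 = gamma(1):
  phi_hat_1 = gamma(1) / gamma(0) = -6.7823 / 8.4462 = -0.8030.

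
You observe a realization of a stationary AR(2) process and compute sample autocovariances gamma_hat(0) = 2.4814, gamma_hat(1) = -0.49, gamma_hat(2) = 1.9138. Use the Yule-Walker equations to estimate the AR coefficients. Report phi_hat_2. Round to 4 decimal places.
\hat\phi_{2} = 0.7620

The Yule-Walker equations for an AR(p) process read, in matrix form,
  Gamma_p phi = r_p,   with   (Gamma_p)_{ij} = gamma(|i - j|),
                       (r_p)_i = gamma(i),   i,j = 1..p.
Substitute the sample gammas (Toeplitz matrix and right-hand side of size 2):
  Gamma_p = [[2.4814, -0.49], [-0.49, 2.4814]]
  r_p     = [-0.49, 1.9138]
Written out:
  2.4814 phi_1 - 0.49 phi_2 = -0.49
  -0.49 phi_1 + 2.4814 phi_2 = 1.9138
Solve by Cramer's rule:
  det = gamma(0)^2 - gamma(1)^2 = (2.4814)^2 - (-0.49)^2 = 6.15734596 - 0.2401 = 5.91724596
  phi_hat_1 = [gamma(1) gamma(0) - gamma(1) gamma(2)] / det = [(-0.49)(2.4814) - (-0.49)(1.9138)] / 5.91724596 = -0.278124 / 5.91724596 = -0.047
  phi_hat_2 = [gamma(0) gamma(2) - gamma(1)^2] / det = [(2.4814)(1.9138) - (-0.49)^2] / 5.91724596 = 4.50880332 / 5.91724596 = 0.762
So phi_hat = [-0.0470, 0.7620].
Therefore phi_hat_2 = 0.7620.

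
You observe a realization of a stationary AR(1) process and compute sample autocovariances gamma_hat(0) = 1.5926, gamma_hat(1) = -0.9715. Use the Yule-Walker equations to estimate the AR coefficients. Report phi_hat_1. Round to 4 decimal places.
\hat\phi_{1} = -0.6100

The Yule-Walker equations for an AR(p) process read, in matrix form,
  Gamma_p phi = r_p,   with   (Gamma_p)_{ij} = gamma(|i - j|),
                       (r_p)_i = gamma(i),   i,j = 1..p.
Substitute the sample gammas (Toeplitz matrix and right-hand side of size 1):
  Gamma_p = [[1.5926]]
  r_p     = [-0.9715]
With p = 1 this is the single equation gamma(0) phi_1 = gamma(1):
  phi_hat_1 = gamma(1) / gamma(0) = -0.9715 / 1.5926 = -0.6100.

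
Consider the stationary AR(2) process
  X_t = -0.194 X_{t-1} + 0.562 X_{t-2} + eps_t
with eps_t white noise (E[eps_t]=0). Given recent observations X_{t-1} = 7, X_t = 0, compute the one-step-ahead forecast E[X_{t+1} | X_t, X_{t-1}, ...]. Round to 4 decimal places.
E[X_{t+1} \mid \mathcal F_t] = 3.9340

For an AR(p) model X_t = c + sum_i phi_i X_{t-i} + eps_t, the
one-step-ahead conditional mean is
  E[X_{t+1} | X_t, ...] = c + sum_i phi_i X_{t+1-i}.
Substitute known values:
  E[X_{t+1} | ...] = (-0.194) * (0) + (0.562) * (7)
                   = 3.9340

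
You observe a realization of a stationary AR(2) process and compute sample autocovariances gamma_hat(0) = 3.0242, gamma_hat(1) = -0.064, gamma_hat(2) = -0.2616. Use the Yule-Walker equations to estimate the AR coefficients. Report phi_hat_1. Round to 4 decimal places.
\hat\phi_{1} = -0.0230

The Yule-Walker equations for an AR(p) process read, in matrix form,
  Gamma_p phi = r_p,   with   (Gamma_p)_{ij} = gamma(|i - j|),
                       (r_p)_i = gamma(i),   i,j = 1..p.
Substitute the sample gammas (Toeplitz matrix and right-hand side of size 2):
  Gamma_p = [[3.0242, -0.064], [-0.064, 3.0242]]
  r_p     = [-0.064, -0.2616]
Written out:
  3.0242 phi_1 - 0.064 phi_2 = -0.064
  -0.064 phi_1 + 3.0242 phi_2 = -0.2616
Solve by Cramer's rule:
  det = gamma(0)^2 - gamma(1)^2 = (3.0242)^2 - (-0.064)^2 = 9.14578564 - 0.004096 = 9.14168964
  phi_hat_1 = [gamma(1) gamma(0) - gamma(1) gamma(2)] / det = [(-0.064)(3.0242) - (-0.064)(-0.2616)] / 9.14168964 = -0.2102912 / 9.14168964 = -0.023
  phi_hat_2 = [gamma(0) gamma(2) - gamma(1)^2] / det = [(3.0242)(-0.2616) - (-0.064)^2] / 9.14168964 = -0.79522672 / 9.14168964 = -0.087
So phi_hat = [-0.0230, -0.0870].
Therefore phi_hat_1 = -0.0230.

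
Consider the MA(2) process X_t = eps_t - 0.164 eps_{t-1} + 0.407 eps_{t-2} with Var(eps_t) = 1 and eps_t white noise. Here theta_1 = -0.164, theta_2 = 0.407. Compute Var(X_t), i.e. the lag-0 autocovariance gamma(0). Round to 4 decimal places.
\gamma(0) = 1.1925

For an MA(q) process X_t = eps_t + sum_i theta_i eps_{t-i} with
Var(eps_t) = sigma^2, the variance is
  gamma(0) = sigma^2 * (1 + sum_i theta_i^2).
  sum_i theta_i^2 = (-0.164)^2 + (0.407)^2 = 0.026896 + 0.165649 = 0.192545.
  gamma(0) = 1 * (1 + 0.192545) = 1 * 1.192545 = 1.192545, which rounds to 1.1925.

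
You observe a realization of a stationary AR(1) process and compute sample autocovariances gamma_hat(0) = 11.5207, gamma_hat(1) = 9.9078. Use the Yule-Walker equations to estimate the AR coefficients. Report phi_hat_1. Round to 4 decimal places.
\hat\phi_{1} = 0.8600

The Yule-Walker equations for an AR(p) process read, in matrix form,
  Gamma_p phi = r_p,   with   (Gamma_p)_{ij} = gamma(|i - j|),
                       (r_p)_i = gamma(i),   i,j = 1..p.
Substitute the sample gammas (Toeplitz matrix and right-hand side of size 1):
  Gamma_p = [[11.5207]]
  r_p     = [9.9078]
With p = 1 this is the single equation gamma(0) phi_1 = gamma(1):
  phi_hat_1 = gamma(1) / gamma(0) = 9.9078 / 11.5207 = 0.8600.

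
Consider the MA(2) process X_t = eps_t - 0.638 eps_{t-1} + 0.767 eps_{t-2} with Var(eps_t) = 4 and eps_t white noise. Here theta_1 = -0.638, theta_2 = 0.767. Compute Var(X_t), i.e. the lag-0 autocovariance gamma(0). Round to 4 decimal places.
\gamma(0) = 7.9813

For an MA(q) process X_t = eps_t + sum_i theta_i eps_{t-i} with
Var(eps_t) = sigma^2, the variance is
  gamma(0) = sigma^2 * (1 + sum_i theta_i^2).
  sum_i theta_i^2 = (-0.638)^2 + (0.767)^2 = 0.407044 + 0.588289 = 0.995333.
  gamma(0) = 4 * (1 + 0.995333) = 4 * 1.995333 = 7.981332, which rounds to 7.9813.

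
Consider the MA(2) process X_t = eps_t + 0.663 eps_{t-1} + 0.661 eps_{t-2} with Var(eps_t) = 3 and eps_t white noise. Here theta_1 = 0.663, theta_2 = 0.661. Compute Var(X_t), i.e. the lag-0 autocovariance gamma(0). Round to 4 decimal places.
\gamma(0) = 5.6295

For an MA(q) process X_t = eps_t + sum_i theta_i eps_{t-i} with
Var(eps_t) = sigma^2, the variance is
  gamma(0) = sigma^2 * (1 + sum_i theta_i^2).
  sum_i theta_i^2 = (0.663)^2 + (0.661)^2 = 0.439569 + 0.436921 = 0.87649.
  gamma(0) = 3 * (1 + 0.87649) = 3 * 1.87649 = 5.62947, which rounds to 5.6295.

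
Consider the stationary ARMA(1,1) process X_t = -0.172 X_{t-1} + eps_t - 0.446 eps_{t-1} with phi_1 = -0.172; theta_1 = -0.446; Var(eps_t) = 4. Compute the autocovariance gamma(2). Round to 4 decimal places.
\gamma(2) = 0.4718

Multiply the model equation by X_{t-k} and take expectations. With theta_0 = psi_0 = 1 and psi_j the MA(infinity) weights, this gives
  gamma(k) - sum_i phi_i gamma(k-i) = c_k,
  c_k = sigma^2 * sum_{j=k..q} theta_j psi_{j-k}   (c_k = 0 for k > q),
using gamma(-m) = gamma(m).
psi-weights needed (psi_j = theta_j + sum_i phi_i psi_{j-i}):
  psi_1 = theta_1 + phi_1 = -0.446 + (-0.172) = -0.618
Right-hand sides:
  c_0 = sigma^2 (1 + theta_1 psi_1) = 4 * (1 + (-0.446)(-0.618)) = 4 * 1.275628 = 5.102512
  c_1 = sigma^2 theta_1 = 4 * (-0.446) = -1.784
  c_2 = 0
Equations for k = 0 and k = 1 (AR order 1):
  gamma(0) = phi_1 gamma(1) + c_0
  gamma(1) = phi_1 gamma(0) + c_1
Substituting the second into the first: gamma(0) (1 - phi_1^2) = c_0 + phi_1 c_1, so
  gamma(0) = (c_0 + phi_1 c_1) / (1 - phi_1^2) = (5.102512 + (-0.172)(-1.784)) / (1 - (-0.172)^2) = 5.40936 / 0.970416 = 5.574269.
  gamma(1) = phi_1 gamma(0) + c_1 = (-0.172)(5.574269) + (-1.784) = -2.742774.
For k = 2 (> q): gamma(2) = phi_1 gamma(1) = (-0.172)(-2.742774) = 0.471757.
Therefore gamma(2) = 0.4718 (to 4 decimal places).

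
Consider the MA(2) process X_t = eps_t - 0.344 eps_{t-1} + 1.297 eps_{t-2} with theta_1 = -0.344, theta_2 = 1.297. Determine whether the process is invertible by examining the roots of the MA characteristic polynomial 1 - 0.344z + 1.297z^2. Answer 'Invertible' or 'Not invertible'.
\text{Not invertible}

The MA(q) characteristic polynomial is P(z) = 1 - 0.344z + 1.297z^2.
Invertibility requires all roots to lie outside the unit circle, i.e. |z| > 1 for every root.
Set 1 + (-0.344) z + (1.297) z^2 = 0, i.e. a z^2 + b z + c = 0 with a = 1.297, b = -0.344, c = 1.
Discriminant D = b^2 - 4ac = (-0.344)^2 - 4*(1.297)*1 = 0.118336 - (5.188) = -5.069664.
D < 0, so the roots are the complex-conjugate pair z = (-b +/- i sqrt(-D)) / (2a) = 0.1326 +/- 0.868i.
For a conjugate pair |z|^2 = z * conj(z) = (product of roots) = c/a = 1/(1.297) = 0.77101, so |z| = sqrt(0.77101) = 0.8781 for both roots.
Moduli of all roots: 0.8781, 0.8781.
All moduli strictly greater than 1? No.
Verdict: Not invertible.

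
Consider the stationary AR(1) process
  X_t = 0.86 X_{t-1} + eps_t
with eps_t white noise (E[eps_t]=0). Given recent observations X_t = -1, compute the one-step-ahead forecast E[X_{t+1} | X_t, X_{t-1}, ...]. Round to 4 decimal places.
E[X_{t+1} \mid \mathcal F_t] = -0.8600

For an AR(p) model X_t = c + sum_i phi_i X_{t-i} + eps_t, the
one-step-ahead conditional mean is
  E[X_{t+1} | X_t, ...] = c + sum_i phi_i X_{t+1-i}.
Substitute known values:
  E[X_{t+1} | ...] = (0.86) * (-1)
                   = -0.8600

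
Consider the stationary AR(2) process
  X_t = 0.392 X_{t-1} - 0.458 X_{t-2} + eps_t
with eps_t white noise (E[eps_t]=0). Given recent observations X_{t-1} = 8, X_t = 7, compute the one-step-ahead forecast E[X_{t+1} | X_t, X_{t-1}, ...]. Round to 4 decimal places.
E[X_{t+1} \mid \mathcal F_t] = -0.9200

For an AR(p) model X_t = c + sum_i phi_i X_{t-i} + eps_t, the
one-step-ahead conditional mean is
  E[X_{t+1} | X_t, ...] = c + sum_i phi_i X_{t+1-i}.
Substitute known values:
  E[X_{t+1} | ...] = (0.392) * (7) + (-0.458) * (8)
                   = -0.9200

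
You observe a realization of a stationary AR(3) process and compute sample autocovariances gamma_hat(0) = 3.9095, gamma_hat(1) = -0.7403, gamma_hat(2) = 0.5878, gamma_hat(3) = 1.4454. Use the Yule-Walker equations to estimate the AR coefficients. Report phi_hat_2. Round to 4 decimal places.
\hat\phi_{2} = 0.1920

The Yule-Walker equations for an AR(p) process read, in matrix form,
  Gamma_p phi = r_p,   with   (Gamma_p)_{ij} = gamma(|i - j|),
                       (r_p)_i = gamma(i),   i,j = 1..p.
Substitute the sample gammas (Toeplitz matrix and right-hand side of size 3):
  Gamma_p = [[3.9095, -0.7403, 0.5878], [-0.7403, 3.9095, -0.7403], [0.5878, -0.7403, 3.9095]]
  r_p     = [-0.7403, 0.5878, 1.4454]
Written out (R1..R3):
  (R1) 3.9095 phi_1 - 0.7403 phi_2 + 0.5878 phi_3 = -0.7403
  (R2) -0.7403 phi_1 + 3.9095 phi_2 - 0.7403 phi_3 = 0.5878
  (R3) 0.5878 phi_1 - 0.7403 phi_2 + 3.9095 phi_3 = 1.4454
Gaussian elimination:
  R2 <- R2 - (-0.7403/3.9095) R1 = R2 - (-0.189359) R1:  3.769317 phi_2 - 0.628995 phi_3 = 0.447617
  R3 <- R3 - (0.5878/3.9095) R1 = R3 - (0.150352) R1:  -0.628995 phi_2 + 3.821123 phi_3 = 1.556705
  R3 <- R3 - (-0.628995/3.769317) R2 = R3 - (-0.166872) R2:  3.716161 phi_3 = 1.6314
Back-substitution:
  phi_hat_3 = 1.6314 / 3.716161 = 0.439001
  phi_hat_2 = (0.447617 - (-0.628995)(0.439001)) / 3.769317 = 0.19201
  phi_hat_1 = (-0.7403 - (-0.7403)(0.19201) - (0.5878)(0.439001)) / 3.9095 = -0.219005
So phi_hat = [-0.2190, 0.1920, 0.4390].
Therefore phi_hat_2 = 0.1920.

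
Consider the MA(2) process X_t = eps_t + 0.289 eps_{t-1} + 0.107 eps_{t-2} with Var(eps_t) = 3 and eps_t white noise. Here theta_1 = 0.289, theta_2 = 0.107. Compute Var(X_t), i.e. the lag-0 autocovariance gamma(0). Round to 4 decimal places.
\gamma(0) = 3.2849

For an MA(q) process X_t = eps_t + sum_i theta_i eps_{t-i} with
Var(eps_t) = sigma^2, the variance is
  gamma(0) = sigma^2 * (1 + sum_i theta_i^2).
  sum_i theta_i^2 = (0.289)^2 + (0.107)^2 = 0.083521 + 0.011449 = 0.09497.
  gamma(0) = 3 * (1 + 0.09497) = 3 * 1.09497 = 3.28491, which rounds to 3.2849.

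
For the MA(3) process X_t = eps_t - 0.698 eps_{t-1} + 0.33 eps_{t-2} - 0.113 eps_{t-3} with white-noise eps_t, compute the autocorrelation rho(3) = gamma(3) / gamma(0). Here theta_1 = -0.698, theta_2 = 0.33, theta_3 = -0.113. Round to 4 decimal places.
\rho(3) = -0.0702

For an MA(q) process with theta_0 = 1, the autocovariance is
  gamma(k) = sigma^2 * sum_{i=0..q-k} theta_i * theta_{i+k},
and rho(k) = gamma(k) / gamma(0). Sigma^2 cancels.
  numerator   = (1)*(-0.113) = -0.113.
  denominator = (1)^2 + (-0.698)^2 + (0.33)^2 + (-0.113)^2 = 1.608873.
  rho(3) = -0.113 / 1.608873 = -0.0702.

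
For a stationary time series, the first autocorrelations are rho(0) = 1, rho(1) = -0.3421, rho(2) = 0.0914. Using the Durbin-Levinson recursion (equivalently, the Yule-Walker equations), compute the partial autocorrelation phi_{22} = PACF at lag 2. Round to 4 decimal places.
\phi_{22} = -0.0290

The PACF at lag k is phi_{kk}, the last component of the solution
to the Yule-Walker system G_k phi = r_k where
  (G_k)_{ij} = rho(|i - j|), (r_k)_i = rho(i), i,j = 1..k.
Equivalently, Durbin-Levinson gives phi_{kk} iteratively:
  phi_{11} = rho(1)
  phi_{kk} = [rho(k) - sum_{j=1..k-1} phi_{k-1,j} rho(k-j)]
            / [1 - sum_{j=1..k-1} phi_{k-1,j} rho(j)],
  phi_{k,j} = phi_{k-1,j} - phi_{kk} phi_{k-1,k-j},  j = 1..k-1.
Step k = 1:
  phi_11 = rho(1) = -0.3421.
Step k = 2:
  phi_22 = [rho(2) - phi_11 rho(1)] / [1 - phi_11 rho(1)] = [0.0914 - (-0.3421)(-0.3421)] / [1 - (-0.3421)(-0.3421)]
         = -0.02563241 / 0.88296759 = -0.029.
Therefore phi_{22} = -0.0290.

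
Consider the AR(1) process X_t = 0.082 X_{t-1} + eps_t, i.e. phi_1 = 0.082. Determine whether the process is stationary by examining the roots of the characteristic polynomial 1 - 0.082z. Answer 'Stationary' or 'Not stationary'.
\text{Stationary}

The AR(p) characteristic polynomial is P(z) = 1 - 0.082z.
Stationarity requires all roots to lie outside the unit circle, i.e. |z| > 1 for every root.
This is linear in z: 1 + (-0.082) z = 0  =>  z = -1/(-0.082) = 12.195122,  |z| = 12.195122.
Moduli of all roots: 12.1951.
All moduli strictly greater than 1? Yes.
Verdict: Stationary.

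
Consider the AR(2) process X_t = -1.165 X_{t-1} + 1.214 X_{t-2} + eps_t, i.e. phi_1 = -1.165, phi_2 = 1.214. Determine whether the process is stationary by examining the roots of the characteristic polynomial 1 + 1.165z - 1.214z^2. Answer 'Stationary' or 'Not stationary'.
\text{Not stationary}

The AR(p) characteristic polynomial is P(z) = 1 + 1.165z - 1.214z^2.
Stationarity requires all roots to lie outside the unit circle, i.e. |z| > 1 for every root.
Set 1 + (1.165) z + (-1.214) z^2 = 0, i.e. a z^2 + b z + c = 0 with a = -1.214, b = 1.165, c = 1.
Discriminant D = b^2 - 4ac = (1.165)^2 - 4*(-1.214)*1 = 1.357225 - (-4.856) = 6.213225.
D >= 0, so the roots are real: z = (-b +/- sqrt(D)) / (2a) = (-1.165 +/- 2.492634) / (-2.428).
  z_1 = (-1.165 + 2.492634) / (-2.428) = -0.5468,   |z_1| = 0.5468.
  z_2 = (-1.165 - 2.492634) / (-2.428) = 1.5064,   |z_2| = 1.5064.
Moduli of all roots: 0.5468, 1.5064.
All moduli strictly greater than 1? No.
Verdict: Not stationary.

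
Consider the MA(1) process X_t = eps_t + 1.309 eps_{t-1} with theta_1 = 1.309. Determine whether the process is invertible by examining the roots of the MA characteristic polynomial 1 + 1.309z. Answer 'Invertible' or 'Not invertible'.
\text{Not invertible}

The MA(q) characteristic polynomial is P(z) = 1 + 1.309z.
Invertibility requires all roots to lie outside the unit circle, i.e. |z| > 1 for every root.
This is linear in z: 1 + (1.309) z = 0  =>  z = -1/(1.309) = -0.763942,  |z| = 0.763942.
Moduli of all roots: 0.7639.
All moduli strictly greater than 1? No.
Verdict: Not invertible.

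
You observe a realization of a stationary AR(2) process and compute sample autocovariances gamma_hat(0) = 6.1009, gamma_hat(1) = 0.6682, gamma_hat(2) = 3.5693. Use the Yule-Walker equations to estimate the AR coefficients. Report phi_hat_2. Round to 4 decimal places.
\hat\phi_{2} = 0.5800

The Yule-Walker equations for an AR(p) process read, in matrix form,
  Gamma_p phi = r_p,   with   (Gamma_p)_{ij} = gamma(|i - j|),
                       (r_p)_i = gamma(i),   i,j = 1..p.
Substitute the sample gammas (Toeplitz matrix and right-hand side of size 2):
  Gamma_p = [[6.1009, 0.6682], [0.6682, 6.1009]]
  r_p     = [0.6682, 3.5693]
Written out:
  6.1009 phi_1 + 0.6682 phi_2 = 0.6682
  0.6682 phi_1 + 6.1009 phi_2 = 3.5693
Solve by Cramer's rule:
  det = gamma(0)^2 - gamma(1)^2 = (6.1009)^2 - (0.6682)^2 = 37.22098081 - 0.44649124 = 36.77448957
  phi_hat_1 = [gamma(1) gamma(0) - gamma(1) gamma(2)] / det = [(0.6682)(6.1009) - (0.6682)(3.5693)] / 36.77448957 = 1.69161512 / 36.77448957 = 0.046
  phi_hat_2 = [gamma(0) gamma(2) - gamma(1)^2] / det = [(6.1009)(3.5693) - (0.6682)^2] / 36.77448957 = 21.32945113 / 36.77448957 = 0.58
So phi_hat = [0.0460, 0.5800].
Therefore phi_hat_2 = 0.5800.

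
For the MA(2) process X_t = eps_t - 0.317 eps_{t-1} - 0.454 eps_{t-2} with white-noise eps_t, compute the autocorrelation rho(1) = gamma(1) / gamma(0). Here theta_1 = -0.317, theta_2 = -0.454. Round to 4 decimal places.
\rho(1) = -0.1325

For an MA(q) process with theta_0 = 1, the autocovariance is
  gamma(k) = sigma^2 * sum_{i=0..q-k} theta_i * theta_{i+k},
and rho(k) = gamma(k) / gamma(0). Sigma^2 cancels.
  numerator   = (1)*(-0.317) + (-0.317)*(-0.454) = -0.173082.
  denominator = (1)^2 + (-0.317)^2 + (-0.454)^2 = 1.306605.
  rho(1) = -0.173082 / 1.306605 = -0.1325.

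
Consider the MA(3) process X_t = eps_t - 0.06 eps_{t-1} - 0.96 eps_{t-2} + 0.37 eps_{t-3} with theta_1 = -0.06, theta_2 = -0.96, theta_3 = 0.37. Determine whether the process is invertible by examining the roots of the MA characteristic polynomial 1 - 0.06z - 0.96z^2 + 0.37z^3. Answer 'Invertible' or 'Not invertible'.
\text{Not invertible}

The MA(q) characteristic polynomial is P(z) = 1 - 0.06z - 0.96z^2 + 0.37z^3.
Invertibility requires all roots to lie outside the unit circle, i.e. |z| > 1 for every root.
Degree 3: look for a simple real root z0 first, then factor out (1 - z/z0) and solve the remaining quadratic.
Testing z0 = 2: P(2) = 1 + (-0.06)(2) + (-0.96)(2)^2 + (0.37)(2)^3
  = 1 + (-0.12) + (-3.84) + (2.96) = 0.  So z_0 = 2 is a root, |z_0| = 2.
Divide out the factor (1 - 0.5 z) = (1 - z/z0) (since 1/z0 = 0.5):
  P(z) = (1 - 0.5 z)(1 + (0.44) z + (-0.74) z^2)
  [check: z-coef 0.44 - (0.5) = -0.06; z^2-coef -0.74 - (0.5)(0.44) = -0.96; z^3-coef -(0.5)(-0.74) = 0.37.]
Remaining roots from the quadratic factor 1 + (0.44) z + (-0.74) z^2:
  Set 1 + (0.44) z + (-0.74) z^2 = 0, i.e. a z^2 + b z + c = 0 with a = -0.74, b = 0.44, c = 1.
  Discriminant D = b^2 - 4ac = (0.44)^2 - 4*(-0.74)*1 = 0.1936 - (-2.96) = 3.1536.
  D >= 0, so the roots are real: z = (-b +/- sqrt(D)) / (2a) = (-0.44 +/- 1.775838) / (-1.48).
    z_1 = (-0.44 + 1.775838) / (-1.48) = -0.9026,   |z_1| = 0.9026.
    z_2 = (-0.44 - 1.775838) / (-1.48) = 1.4972,   |z_2| = 1.4972.
Moduli of all roots: 2.0000, 0.9026, 1.4972.
All moduli strictly greater than 1? No.
Verdict: Not invertible.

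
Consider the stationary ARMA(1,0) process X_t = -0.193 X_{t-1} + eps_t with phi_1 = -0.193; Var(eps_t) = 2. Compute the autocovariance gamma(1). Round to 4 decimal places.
\gamma(1) = -0.4009

Multiply the model equation by X_{t-k} and take expectations. With theta_0 = psi_0 = 1 and psi_j the MA(infinity) weights, this gives
  gamma(k) - sum_i phi_i gamma(k-i) = c_k,
  c_k = sigma^2 * sum_{j=k..q} theta_j psi_{j-k}   (c_k = 0 for k > q),
using gamma(-m) = gamma(m).
Pure AR (q = 0): c_0 = sigma^2 = 2, c_k = 0 for k >= 1.
Equations for k = 0 and k = 1 (AR order 1):
  gamma(0) = phi_1 gamma(1) + c_0
  gamma(1) = phi_1 gamma(0) + c_1
Substituting the second into the first: gamma(0) (1 - phi_1^2) = c_0 + phi_1 c_1, so
  gamma(0) = c_0 / (1 - phi_1^2) = 2 / (1 - (-0.193)^2) = 2 / 0.962751 = 2.07738.
  gamma(1) = phi_1 gamma(0) = (-0.193)(2.07738) = -0.400934.
Therefore gamma(1) = -0.4009 (to 4 decimal places).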